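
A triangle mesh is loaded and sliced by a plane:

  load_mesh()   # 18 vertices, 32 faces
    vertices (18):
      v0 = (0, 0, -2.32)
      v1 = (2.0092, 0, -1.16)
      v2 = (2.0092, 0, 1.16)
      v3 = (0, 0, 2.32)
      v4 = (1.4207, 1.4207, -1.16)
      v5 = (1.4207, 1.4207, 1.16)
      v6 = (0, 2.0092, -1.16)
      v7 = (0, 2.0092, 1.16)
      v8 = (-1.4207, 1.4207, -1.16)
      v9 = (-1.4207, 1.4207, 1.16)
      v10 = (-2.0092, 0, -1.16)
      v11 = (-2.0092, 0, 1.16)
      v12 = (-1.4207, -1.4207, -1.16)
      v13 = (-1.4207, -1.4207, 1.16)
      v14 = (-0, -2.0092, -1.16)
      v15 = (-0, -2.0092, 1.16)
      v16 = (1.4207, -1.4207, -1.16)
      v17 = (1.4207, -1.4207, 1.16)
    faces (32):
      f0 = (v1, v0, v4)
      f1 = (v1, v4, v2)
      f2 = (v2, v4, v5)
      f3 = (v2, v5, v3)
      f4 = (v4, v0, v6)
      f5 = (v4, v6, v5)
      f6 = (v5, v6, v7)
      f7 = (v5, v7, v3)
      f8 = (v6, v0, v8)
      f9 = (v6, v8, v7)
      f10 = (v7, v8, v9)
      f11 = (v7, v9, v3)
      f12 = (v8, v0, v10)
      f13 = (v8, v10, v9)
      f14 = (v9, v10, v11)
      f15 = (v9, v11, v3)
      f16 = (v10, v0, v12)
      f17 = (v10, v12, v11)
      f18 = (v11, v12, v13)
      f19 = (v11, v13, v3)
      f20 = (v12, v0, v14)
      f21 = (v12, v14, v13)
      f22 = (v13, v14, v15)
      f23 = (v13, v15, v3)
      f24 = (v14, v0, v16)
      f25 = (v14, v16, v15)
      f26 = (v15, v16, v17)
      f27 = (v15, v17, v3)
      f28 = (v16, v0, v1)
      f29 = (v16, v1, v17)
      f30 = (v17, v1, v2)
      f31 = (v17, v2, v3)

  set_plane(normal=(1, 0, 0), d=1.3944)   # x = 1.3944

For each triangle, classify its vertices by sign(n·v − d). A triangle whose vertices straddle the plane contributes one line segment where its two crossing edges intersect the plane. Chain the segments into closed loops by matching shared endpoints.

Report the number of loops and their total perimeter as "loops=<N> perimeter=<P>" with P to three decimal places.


loops=1 perimeter=10.547

Straddling triangles (12 of 32):
  (v1,v0,v4) [+-+] → (1.3944, 0, -1.51495)–(1.3944, 1.3944, -1.18147)  len=1.4337
  (v2,v5,v3) [++-] → (1.3944, 1.3944, 1.18147)–(1.3944, 0, 1.51495)  len=1.4337
  (v4,v0,v6) [+--] → (1.3944, 1.3944, -1.18147)–(1.3944, 1.43159, -1.16)  len=0.0429
  (v4,v6,v5) [+-+] → (1.3944, 1.43159, -1.16)–(1.3944, 1.43159, 1.11705)  len=2.2771
  (v5,v6,v7) [+--] → (1.3944, 1.43159, 1.11705)–(1.3944, 1.43159, 1.16)  len=0.0429
  (v5,v7,v3) [+--] → (1.3944, 1.43159, 1.16)–(1.3944, 1.3944, 1.18147)  len=0.0429
  (v14,v0,v16) [--+] → (1.3944, -1.3944, -1.18147)–(1.3944, -1.43159, -1.16)  len=0.0429
  (v14,v16,v15) [-+-] → (1.3944, -1.43159, -1.16)–(1.3944, -1.43159, -1.11705)  len=0.0429
  (v15,v16,v17) [-++] → (1.3944, -1.43159, -1.11705)–(1.3944, -1.43159, 1.16)  len=2.2771
  (v15,v17,v3) [-+-] → (1.3944, -1.43159, 1.16)–(1.3944, -1.3944, 1.18147)  len=0.0429
  (v16,v0,v1) [+-+] → (1.3944, -1.3944, -1.18147)–(1.3944, 0, -1.51495)  len=1.4337
  (v17,v2,v3) [++-] → (1.3944, 0, 1.51495)–(1.3944, -1.3944, 1.18147)  len=1.4337

Chained into 1 loop(s):
  loop 1: 12 segments, perimeter = 10.5467
Total perimeter = 10.547


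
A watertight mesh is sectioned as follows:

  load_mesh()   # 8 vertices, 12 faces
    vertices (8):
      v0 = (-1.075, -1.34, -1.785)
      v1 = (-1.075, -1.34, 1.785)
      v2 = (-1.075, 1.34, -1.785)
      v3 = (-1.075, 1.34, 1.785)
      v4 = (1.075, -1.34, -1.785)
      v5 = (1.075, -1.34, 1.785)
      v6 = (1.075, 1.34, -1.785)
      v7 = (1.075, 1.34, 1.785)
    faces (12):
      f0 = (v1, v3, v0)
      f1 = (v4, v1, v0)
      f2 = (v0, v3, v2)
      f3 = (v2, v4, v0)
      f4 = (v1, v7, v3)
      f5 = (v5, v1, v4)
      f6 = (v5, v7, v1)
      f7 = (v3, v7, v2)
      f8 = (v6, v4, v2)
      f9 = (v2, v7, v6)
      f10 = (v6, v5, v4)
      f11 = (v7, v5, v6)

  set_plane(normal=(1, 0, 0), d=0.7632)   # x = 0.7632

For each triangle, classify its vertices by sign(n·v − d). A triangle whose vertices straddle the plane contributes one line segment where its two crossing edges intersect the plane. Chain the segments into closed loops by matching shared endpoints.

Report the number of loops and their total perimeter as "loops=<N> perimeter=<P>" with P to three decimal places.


Straddling triangles (8 of 12):
  (v4,v1,v0) [+--] → (0.7632, -1.34, -1.26727)–(0.7632, -1.34, -1.785)  len=0.5177
  (v2,v4,v0) [-+-] → (0.7632, -0.951338, -1.785)–(0.7632, -1.34, -1.785)  len=0.3887
  (v1,v7,v3) [-+-] → (0.7632, 0.951338, 1.785)–(0.7632, 1.34, 1.785)  len=0.3887
  (v5,v1,v4) [+-+] → (0.7632, -1.34, 1.785)–(0.7632, -1.34, -1.26727)  len=3.0523
  (v5,v7,v1) [++-] → (0.7632, 0.951338, 1.785)–(0.7632, -1.34, 1.785)  len=2.2913
  (v3,v7,v2) [-+-] → (0.7632, 1.34, 1.785)–(0.7632, 1.34, 1.26727)  len=0.5177
  (v6,v4,v2) [++-] → (0.7632, -0.951338, -1.785)–(0.7632, 1.34, -1.785)  len=2.2913
  (v2,v7,v6) [-++] → (0.7632, 1.34, 1.26727)–(0.7632, 1.34, -1.785)  len=3.0523

Chained into 1 loop(s):
  loop 1: 8 segments, perimeter = 12.5000
Total perimeter = 12.500

loops=1 perimeter=12.500


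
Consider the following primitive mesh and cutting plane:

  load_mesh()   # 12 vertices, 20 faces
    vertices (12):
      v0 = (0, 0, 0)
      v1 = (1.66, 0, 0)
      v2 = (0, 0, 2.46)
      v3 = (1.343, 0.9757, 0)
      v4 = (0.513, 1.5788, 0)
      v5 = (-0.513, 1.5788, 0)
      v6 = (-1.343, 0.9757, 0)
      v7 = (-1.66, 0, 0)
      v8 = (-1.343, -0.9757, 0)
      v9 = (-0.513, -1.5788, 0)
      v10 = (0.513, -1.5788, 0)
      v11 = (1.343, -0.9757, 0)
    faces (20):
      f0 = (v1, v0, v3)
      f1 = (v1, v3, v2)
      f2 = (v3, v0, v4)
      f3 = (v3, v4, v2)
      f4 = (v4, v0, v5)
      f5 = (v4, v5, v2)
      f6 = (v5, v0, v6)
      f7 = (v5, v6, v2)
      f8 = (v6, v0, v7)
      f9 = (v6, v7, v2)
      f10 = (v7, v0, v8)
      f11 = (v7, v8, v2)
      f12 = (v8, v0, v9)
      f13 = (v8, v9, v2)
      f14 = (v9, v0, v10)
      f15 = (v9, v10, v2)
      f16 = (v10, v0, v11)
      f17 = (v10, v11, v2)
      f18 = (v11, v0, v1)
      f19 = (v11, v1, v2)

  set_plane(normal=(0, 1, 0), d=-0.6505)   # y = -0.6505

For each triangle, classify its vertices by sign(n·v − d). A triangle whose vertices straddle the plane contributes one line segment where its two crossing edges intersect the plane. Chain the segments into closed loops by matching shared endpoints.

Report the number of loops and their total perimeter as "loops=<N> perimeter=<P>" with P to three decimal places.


Straddling triangles (10 of 20):
  (v7,v0,v8) [++-] → (-0.895379, -0.6505, 0)–(-1.44866, -0.6505, 0)  len=0.5533
  (v7,v8,v2) [+-+] → (-1.44866, -0.6505, 0)–(-0.895379, -0.6505, 0.819916)  len=0.9891
  (v8,v0,v9) [-+-] → (-0.895379, -0.6505, 0)–(-0.211367, -0.6505, 0)  len=0.6840
  (v8,v9,v2) [--+] → (-0.211367, -0.6505, 1.44643)–(-0.895379, -0.6505, 0.819916)  len=0.9276
  (v9,v0,v10) [-+-] → (-0.211367, -0.6505, 0)–(0.211367, -0.6505, 0)  len=0.4227
  (v9,v10,v2) [--+] → (0.211367, -0.6505, 1.44643)–(-0.211367, -0.6505, 1.44643)  len=0.4227
  (v10,v0,v11) [-+-] → (0.211367, -0.6505, 0)–(0.895379, -0.6505, 0)  len=0.6840
  (v10,v11,v2) [--+] → (0.895379, -0.6505, 0.819916)–(0.211367, -0.6505, 1.44643)  len=0.9276
  (v11,v0,v1) [-++] → (0.895379, -0.6505, 0)–(1.44866, -0.6505, 0)  len=0.5533
  (v11,v1,v2) [-++] → (1.44866, -0.6505, 0)–(0.895379, -0.6505, 0.819916)  len=0.9891

Chained into 1 loop(s):
  loop 1: 10 segments, perimeter = 7.1534
Total perimeter = 7.153

loops=1 perimeter=7.153


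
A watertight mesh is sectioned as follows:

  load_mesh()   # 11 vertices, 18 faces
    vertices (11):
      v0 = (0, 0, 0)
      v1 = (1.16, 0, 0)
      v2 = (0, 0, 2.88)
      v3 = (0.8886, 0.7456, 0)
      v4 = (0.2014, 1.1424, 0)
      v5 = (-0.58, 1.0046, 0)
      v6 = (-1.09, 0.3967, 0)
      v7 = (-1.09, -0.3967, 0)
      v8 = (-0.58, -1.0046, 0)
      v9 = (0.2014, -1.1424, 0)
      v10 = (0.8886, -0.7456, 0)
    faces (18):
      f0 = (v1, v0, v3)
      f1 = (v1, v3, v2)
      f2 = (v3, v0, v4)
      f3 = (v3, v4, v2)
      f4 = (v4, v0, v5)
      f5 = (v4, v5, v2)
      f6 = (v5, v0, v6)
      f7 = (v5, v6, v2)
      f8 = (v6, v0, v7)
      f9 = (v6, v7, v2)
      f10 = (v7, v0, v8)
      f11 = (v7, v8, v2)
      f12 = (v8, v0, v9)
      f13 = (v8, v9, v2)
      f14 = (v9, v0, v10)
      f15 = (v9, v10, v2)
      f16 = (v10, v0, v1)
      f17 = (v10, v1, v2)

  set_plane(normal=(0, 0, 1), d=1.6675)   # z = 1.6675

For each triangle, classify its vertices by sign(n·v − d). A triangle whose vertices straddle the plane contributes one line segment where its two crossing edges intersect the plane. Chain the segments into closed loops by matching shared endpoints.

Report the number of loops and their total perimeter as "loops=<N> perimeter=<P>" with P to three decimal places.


Straddling triangles (9 of 18):
  (v1,v3,v2) [--+] → (0.374107, 0.313903, 1.6675)–(0.488368, 0, 1.6675)  len=0.3341
  (v3,v4,v2) [--+] → (0.0847908, 0.480958, 1.6675)–(0.374107, 0.313903, 1.6675)  len=0.3341
  (v4,v5,v2) [--+] → (-0.244184, 0.422944, 1.6675)–(0.0847908, 0.480958, 1.6675)  len=0.3341
  (v5,v6,v2) [--+] → (-0.458898, 0.167013, 1.6675)–(-0.244184, 0.422944, 1.6675)  len=0.3341
  (v6,v7,v2) [--+] → (-0.458898, -0.167013, 1.6675)–(-0.458898, 0.167013, 1.6675)  len=0.3340
  (v7,v8,v2) [--+] → (-0.244184, -0.422944, 1.6675)–(-0.458898, -0.167013, 1.6675)  len=0.3341
  (v8,v9,v2) [--+] → (0.0847908, -0.480958, 1.6675)–(-0.244184, -0.422944, 1.6675)  len=0.3341
  (v9,v10,v2) [--+] → (0.374107, -0.313903, 1.6675)–(0.0847908, -0.480958, 1.6675)  len=0.3341
  (v10,v1,v2) [--+] → (0.488368, 0, 1.6675)–(0.374107, -0.313903, 1.6675)  len=0.3341

Chained into 1 loop(s):
  loop 1: 9 segments, perimeter = 3.0065
Total perimeter = 3.007

loops=1 perimeter=3.007


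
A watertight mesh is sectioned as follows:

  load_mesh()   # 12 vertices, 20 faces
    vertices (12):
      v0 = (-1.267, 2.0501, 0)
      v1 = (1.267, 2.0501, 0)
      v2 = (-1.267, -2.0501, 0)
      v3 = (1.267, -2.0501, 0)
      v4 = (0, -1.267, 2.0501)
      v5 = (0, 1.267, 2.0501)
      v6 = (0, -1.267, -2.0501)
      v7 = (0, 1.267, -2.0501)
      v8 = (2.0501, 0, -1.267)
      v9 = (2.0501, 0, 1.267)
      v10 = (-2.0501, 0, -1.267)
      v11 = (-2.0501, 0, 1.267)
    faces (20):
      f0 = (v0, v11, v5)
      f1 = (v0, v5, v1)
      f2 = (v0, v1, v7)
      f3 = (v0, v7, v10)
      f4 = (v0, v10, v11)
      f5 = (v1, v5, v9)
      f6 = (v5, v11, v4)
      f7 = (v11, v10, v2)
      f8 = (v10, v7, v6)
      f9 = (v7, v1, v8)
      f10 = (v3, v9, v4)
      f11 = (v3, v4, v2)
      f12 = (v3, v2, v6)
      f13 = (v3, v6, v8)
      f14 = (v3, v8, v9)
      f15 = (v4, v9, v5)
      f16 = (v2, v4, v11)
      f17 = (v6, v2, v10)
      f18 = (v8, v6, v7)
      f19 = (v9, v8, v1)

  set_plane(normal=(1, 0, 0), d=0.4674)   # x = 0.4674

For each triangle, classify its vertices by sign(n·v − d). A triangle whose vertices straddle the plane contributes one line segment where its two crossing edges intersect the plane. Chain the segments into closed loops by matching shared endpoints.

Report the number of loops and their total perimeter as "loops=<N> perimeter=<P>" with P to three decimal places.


loops=1 perimeter=12.721

Straddling triangles (10 of 20):
  (v0,v5,v1) [--+] → (0.4674, 1.55589, 1.29381)–(0.4674, 2.0501, 0)  len=1.3850
  (v0,v1,v7) [-+-] → (0.4674, 2.0501, 0)–(0.4674, 1.55589, -1.29381)  len=1.3850
  (v1,v5,v9) [+-+] → (0.4674, 1.55589, 1.29381)–(0.4674, 0.978138, 1.87156)  len=0.8171
  (v7,v1,v8) [-++] → (0.4674, 1.55589, -1.29381)–(0.4674, 0.978138, -1.87156)  len=0.8171
  (v3,v9,v4) [++-] → (0.4674, -0.978138, 1.87156)–(0.4674, -1.55589, 1.29381)  len=0.8171
  (v3,v4,v2) [+--] → (0.4674, -1.55589, 1.29381)–(0.4674, -2.0501, 0)  len=1.3850
  (v3,v2,v6) [+--] → (0.4674, -2.0501, 0)–(0.4674, -1.55589, -1.29381)  len=1.3850
  (v3,v6,v8) [+-+] → (0.4674, -1.55589, -1.29381)–(0.4674, -0.978138, -1.87156)  len=0.8171
  (v4,v9,v5) [-+-] → (0.4674, -0.978138, 1.87156)–(0.4674, 0.978138, 1.87156)  len=1.9563
  (v8,v6,v7) [+--] → (0.4674, -0.978138, -1.87156)–(0.4674, 0.978138, -1.87156)  len=1.9563

Chained into 1 loop(s):
  loop 1: 10 segments, perimeter = 12.7208
Total perimeter = 12.721


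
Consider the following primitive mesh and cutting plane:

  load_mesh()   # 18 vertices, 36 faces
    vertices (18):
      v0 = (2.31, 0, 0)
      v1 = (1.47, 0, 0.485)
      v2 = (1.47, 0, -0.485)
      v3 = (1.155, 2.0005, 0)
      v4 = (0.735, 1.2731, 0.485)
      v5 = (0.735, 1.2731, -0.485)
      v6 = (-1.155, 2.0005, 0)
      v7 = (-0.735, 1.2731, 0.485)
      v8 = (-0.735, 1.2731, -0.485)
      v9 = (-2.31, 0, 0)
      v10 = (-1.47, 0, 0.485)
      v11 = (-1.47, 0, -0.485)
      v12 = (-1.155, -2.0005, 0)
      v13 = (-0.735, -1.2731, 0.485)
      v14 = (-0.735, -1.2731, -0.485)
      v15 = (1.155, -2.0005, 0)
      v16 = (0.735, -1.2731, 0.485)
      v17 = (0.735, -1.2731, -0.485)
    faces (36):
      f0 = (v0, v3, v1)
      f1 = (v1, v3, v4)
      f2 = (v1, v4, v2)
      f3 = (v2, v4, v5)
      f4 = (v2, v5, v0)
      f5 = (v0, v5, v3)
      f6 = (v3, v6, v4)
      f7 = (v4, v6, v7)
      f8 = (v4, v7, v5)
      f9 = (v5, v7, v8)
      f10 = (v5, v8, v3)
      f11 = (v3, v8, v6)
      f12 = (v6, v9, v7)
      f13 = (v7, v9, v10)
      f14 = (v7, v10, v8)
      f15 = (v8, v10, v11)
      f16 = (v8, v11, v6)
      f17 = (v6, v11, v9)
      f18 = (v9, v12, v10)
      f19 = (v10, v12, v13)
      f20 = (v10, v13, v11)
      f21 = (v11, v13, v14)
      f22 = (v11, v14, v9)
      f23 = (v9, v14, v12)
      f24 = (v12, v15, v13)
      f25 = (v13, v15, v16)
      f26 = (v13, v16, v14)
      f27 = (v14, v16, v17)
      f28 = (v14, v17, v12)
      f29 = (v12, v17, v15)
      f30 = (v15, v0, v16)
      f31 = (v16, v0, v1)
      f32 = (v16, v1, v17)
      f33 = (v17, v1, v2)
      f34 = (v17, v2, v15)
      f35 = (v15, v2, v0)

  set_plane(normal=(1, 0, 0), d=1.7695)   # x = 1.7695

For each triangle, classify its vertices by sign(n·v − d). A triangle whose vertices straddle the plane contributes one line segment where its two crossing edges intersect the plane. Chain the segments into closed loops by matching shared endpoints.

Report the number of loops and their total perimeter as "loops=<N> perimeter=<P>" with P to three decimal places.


loops=1 perimeter=3.947

Straddling triangles (6 of 36):
  (v0,v3,v1) [+--] → (1.7695, 0.936165, 0)–(1.7695, 0, 0.312074)  len=0.9868
  (v2,v5,v0) [--+] → (1.7695, 0.436896, -0.16644)–(1.7695, 0, -0.312074)  len=0.4605
  (v0,v5,v3) [+--] → (1.7695, 0.436896, -0.16644)–(1.7695, 0.936165, 0)  len=0.5263
  (v15,v0,v16) [-+-] → (1.7695, -0.936165, 0)–(1.7695, -0.436896, 0.16644)  len=0.5263
  (v16,v0,v1) [-+-] → (1.7695, -0.436896, 0.16644)–(1.7695, 0, 0.312074)  len=0.4605
  (v15,v2,v0) [--+] → (1.7695, 0, -0.312074)–(1.7695, -0.936165, 0)  len=0.9868

Chained into 1 loop(s):
  loop 1: 6 segments, perimeter = 3.9472
Total perimeter = 3.947


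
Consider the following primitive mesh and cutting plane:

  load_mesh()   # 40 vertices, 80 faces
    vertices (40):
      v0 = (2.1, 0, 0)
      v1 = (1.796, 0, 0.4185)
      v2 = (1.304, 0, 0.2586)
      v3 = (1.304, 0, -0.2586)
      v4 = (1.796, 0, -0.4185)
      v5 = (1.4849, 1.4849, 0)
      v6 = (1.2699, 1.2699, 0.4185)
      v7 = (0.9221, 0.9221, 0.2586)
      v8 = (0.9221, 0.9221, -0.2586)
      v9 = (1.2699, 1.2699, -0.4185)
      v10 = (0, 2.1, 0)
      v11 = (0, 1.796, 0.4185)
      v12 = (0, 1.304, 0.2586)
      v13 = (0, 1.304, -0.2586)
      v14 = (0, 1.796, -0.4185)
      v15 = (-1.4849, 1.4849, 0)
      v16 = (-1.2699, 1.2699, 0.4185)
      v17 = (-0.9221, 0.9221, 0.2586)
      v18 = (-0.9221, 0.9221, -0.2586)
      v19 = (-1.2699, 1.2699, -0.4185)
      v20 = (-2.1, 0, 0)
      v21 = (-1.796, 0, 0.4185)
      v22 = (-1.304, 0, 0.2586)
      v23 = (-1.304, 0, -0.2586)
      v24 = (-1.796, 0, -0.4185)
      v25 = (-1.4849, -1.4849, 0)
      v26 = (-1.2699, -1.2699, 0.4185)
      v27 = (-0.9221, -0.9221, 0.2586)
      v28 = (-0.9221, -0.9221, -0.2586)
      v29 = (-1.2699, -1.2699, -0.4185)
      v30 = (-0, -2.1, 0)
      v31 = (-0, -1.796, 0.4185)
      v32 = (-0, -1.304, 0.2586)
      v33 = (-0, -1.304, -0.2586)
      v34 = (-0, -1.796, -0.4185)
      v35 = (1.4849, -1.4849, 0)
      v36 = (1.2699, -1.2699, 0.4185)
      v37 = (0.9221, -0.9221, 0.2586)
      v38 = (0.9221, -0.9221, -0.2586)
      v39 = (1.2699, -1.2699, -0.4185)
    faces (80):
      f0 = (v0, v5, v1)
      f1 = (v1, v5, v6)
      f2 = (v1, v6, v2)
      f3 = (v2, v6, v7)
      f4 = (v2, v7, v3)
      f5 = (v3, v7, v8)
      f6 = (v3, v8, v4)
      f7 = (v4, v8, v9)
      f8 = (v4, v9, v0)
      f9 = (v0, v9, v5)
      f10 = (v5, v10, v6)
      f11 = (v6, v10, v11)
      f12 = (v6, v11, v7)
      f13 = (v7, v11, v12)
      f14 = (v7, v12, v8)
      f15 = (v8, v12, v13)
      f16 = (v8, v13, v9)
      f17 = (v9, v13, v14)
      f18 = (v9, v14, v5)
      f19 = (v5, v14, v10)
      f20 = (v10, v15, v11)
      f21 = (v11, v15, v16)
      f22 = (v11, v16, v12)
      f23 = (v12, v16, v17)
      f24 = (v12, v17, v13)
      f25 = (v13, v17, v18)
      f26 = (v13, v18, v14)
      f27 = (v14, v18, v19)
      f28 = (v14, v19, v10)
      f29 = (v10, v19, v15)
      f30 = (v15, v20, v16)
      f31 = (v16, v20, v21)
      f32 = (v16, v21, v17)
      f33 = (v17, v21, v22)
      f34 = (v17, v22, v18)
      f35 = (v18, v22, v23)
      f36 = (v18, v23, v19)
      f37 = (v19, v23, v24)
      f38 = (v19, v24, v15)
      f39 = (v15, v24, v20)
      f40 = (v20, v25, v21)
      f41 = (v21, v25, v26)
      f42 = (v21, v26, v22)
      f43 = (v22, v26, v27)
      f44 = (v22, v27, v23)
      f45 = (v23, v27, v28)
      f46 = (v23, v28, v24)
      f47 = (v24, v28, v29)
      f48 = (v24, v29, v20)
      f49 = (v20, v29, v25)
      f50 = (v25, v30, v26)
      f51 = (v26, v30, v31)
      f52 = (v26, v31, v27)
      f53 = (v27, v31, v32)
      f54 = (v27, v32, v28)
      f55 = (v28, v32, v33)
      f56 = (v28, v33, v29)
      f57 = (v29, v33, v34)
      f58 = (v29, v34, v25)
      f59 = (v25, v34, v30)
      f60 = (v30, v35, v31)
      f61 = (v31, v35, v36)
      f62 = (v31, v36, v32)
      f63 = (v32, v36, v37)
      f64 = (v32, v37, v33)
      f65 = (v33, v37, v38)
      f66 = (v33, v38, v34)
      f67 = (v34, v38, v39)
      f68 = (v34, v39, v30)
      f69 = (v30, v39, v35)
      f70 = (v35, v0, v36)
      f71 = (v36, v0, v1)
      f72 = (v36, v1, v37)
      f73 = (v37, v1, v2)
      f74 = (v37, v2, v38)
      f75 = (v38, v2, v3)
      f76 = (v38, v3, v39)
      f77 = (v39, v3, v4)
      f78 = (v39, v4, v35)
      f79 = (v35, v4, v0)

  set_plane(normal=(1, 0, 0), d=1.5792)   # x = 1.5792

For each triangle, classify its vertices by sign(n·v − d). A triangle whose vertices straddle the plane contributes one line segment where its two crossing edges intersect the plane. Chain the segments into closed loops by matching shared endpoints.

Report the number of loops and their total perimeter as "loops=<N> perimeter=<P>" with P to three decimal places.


Straddling triangles (14 of 80):
  (v0,v5,v1) [+-+] → (1.5792, 1.25725, 0)–(1.5792, 1.0348, 0.126855)  len=0.2561
  (v1,v5,v6) [+--] → (1.5792, 1.0348, 0.126855)–(1.5792, 0.523312, 0.4185)  len=0.5888
  (v1,v6,v2) [+--] → (1.5792, 0.523312, 0.4185)–(1.5792, 0, 0.34804)  len=0.5280
  (v3,v8,v4) [--+] → (1.5792, 0.228758, -0.378831)–(1.5792, 0, -0.34804)  len=0.2308
  (v4,v8,v9) [+--] → (1.5792, 0.228758, -0.378831)–(1.5792, 0.523312, -0.4185)  len=0.2972
  (v4,v9,v0) [+-+] → (1.5792, 0.523312, -0.4185)–(1.5792, 0.796728, -0.262565)  len=0.3148
  (v0,v9,v5) [+--] → (1.5792, 0.796728, -0.262565)–(1.5792, 1.25725, 0)  len=0.5301
  (v35,v0,v36) [-+-] → (1.5792, -1.25725, 0)–(1.5792, -0.796728, 0.262565)  len=0.5301
  (v36,v0,v1) [-++] → (1.5792, -0.796728, 0.262565)–(1.5792, -0.523312, 0.4185)  len=0.3148
  (v36,v1,v37) [-+-] → (1.5792, -0.523312, 0.4185)–(1.5792, -0.228758, 0.378831)  len=0.2972
  (v37,v1,v2) [-+-] → (1.5792, -0.228758, 0.378831)–(1.5792, 0, 0.34804)  len=0.2308
  (v39,v3,v4) [--+] → (1.5792, 0, -0.34804)–(1.5792, -0.523312, -0.4185)  len=0.5280
  (v39,v4,v35) [-+-] → (1.5792, -0.523312, -0.4185)–(1.5792, -1.0348, -0.126855)  len=0.5888
  (v35,v4,v0) [-++] → (1.5792, -1.0348, -0.126855)–(1.5792, -1.25725, 0)  len=0.2561

Chained into 1 loop(s):
  loop 1: 14 segments, perimeter = 5.4916
Total perimeter = 5.492

loops=1 perimeter=5.492


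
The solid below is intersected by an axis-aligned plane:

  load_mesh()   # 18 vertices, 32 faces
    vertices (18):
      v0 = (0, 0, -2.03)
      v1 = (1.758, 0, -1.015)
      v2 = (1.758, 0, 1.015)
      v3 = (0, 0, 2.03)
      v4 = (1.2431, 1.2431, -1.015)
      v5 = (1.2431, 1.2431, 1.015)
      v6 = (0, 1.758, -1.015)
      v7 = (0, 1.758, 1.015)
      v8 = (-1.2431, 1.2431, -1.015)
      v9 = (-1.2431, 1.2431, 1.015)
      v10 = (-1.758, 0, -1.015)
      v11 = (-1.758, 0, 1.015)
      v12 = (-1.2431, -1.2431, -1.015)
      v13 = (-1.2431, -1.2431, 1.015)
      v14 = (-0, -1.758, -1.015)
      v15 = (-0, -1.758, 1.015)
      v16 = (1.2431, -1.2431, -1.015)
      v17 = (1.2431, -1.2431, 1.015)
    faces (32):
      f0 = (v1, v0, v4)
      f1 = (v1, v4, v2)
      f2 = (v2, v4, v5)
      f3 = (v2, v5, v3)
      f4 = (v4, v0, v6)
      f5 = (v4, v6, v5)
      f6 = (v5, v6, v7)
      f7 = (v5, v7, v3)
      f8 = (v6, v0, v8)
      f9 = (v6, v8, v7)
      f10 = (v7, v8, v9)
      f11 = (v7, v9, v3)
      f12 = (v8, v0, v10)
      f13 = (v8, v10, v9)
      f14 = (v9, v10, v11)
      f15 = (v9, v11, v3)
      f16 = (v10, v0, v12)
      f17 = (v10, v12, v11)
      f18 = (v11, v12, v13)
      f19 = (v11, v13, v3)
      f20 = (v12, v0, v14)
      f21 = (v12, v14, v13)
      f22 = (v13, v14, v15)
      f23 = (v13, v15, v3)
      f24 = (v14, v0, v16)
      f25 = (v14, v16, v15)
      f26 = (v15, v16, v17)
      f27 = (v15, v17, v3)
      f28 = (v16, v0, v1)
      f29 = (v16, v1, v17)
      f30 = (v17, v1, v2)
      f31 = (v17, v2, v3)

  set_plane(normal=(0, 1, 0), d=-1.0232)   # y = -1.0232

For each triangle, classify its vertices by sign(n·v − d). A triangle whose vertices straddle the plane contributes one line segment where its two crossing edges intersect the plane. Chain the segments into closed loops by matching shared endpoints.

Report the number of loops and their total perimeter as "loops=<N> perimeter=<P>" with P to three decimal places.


loops=1 perimeter=9.705

Straddling triangles (12 of 32):
  (v10,v0,v12) [++-] → (-1.0232, -1.0232, -1.19455)–(-1.33418, -1.0232, -1.015)  len=0.3591
  (v10,v12,v11) [+-+] → (-1.33418, -1.0232, -1.015)–(-1.33418, -1.0232, -0.6559)  len=0.3591
  (v11,v12,v13) [+--] → (-1.33418, -1.0232, -0.6559)–(-1.33418, -1.0232, 1.015)  len=1.6709
  (v11,v13,v3) [+-+] → (-1.33418, -1.0232, 1.015)–(-1.0232, -1.0232, 1.19455)  len=0.3591
  (v12,v0,v14) [-+-] → (-1.0232, -1.0232, -1.19455)–(0, -1.0232, -1.43924)  len=1.0521
  (v13,v15,v3) [--+] → (0, -1.0232, 1.43924)–(-1.0232, -1.0232, 1.19455)  len=1.0521
  (v14,v0,v16) [-+-] → (0, -1.0232, -1.43924)–(1.0232, -1.0232, -1.19455)  len=1.0521
  (v15,v17,v3) [--+] → (1.0232, -1.0232, 1.19455)–(0, -1.0232, 1.43924)  len=1.0521
  (v16,v0,v1) [-++] → (1.0232, -1.0232, -1.19455)–(1.33418, -1.0232, -1.015)  len=0.3591
  (v16,v1,v17) [-+-] → (1.33418, -1.0232, -1.015)–(1.33418, -1.0232, 0.6559)  len=1.6709
  (v17,v1,v2) [-++] → (1.33418, -1.0232, 0.6559)–(1.33418, -1.0232, 1.015)  len=0.3591
  (v17,v2,v3) [-++] → (1.33418, -1.0232, 1.015)–(1.0232, -1.0232, 1.19455)  len=0.3591

Chained into 1 loop(s):
  loop 1: 12 segments, perimeter = 9.7046
Total perimeter = 9.705


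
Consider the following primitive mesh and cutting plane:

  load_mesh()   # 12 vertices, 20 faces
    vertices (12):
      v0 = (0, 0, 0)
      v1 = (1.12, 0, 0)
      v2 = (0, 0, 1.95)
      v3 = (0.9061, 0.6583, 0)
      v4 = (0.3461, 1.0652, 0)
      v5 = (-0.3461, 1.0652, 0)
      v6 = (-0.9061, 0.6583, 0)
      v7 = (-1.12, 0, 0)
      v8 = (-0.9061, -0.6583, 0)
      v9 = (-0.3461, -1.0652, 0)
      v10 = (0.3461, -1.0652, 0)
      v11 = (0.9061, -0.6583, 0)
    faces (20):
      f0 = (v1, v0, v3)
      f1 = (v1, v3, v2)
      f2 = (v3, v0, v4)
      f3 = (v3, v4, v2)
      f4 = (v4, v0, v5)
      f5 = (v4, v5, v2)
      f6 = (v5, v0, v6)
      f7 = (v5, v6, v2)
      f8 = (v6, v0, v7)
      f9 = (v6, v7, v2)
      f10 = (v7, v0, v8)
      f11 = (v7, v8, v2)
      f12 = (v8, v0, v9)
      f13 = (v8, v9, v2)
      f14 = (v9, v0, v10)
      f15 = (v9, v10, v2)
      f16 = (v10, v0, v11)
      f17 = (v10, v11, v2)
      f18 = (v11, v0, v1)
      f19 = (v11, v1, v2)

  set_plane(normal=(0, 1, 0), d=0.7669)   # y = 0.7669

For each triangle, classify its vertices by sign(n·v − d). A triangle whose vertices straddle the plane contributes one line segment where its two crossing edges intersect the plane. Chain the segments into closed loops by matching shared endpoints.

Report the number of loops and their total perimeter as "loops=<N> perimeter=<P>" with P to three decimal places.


Straddling triangles (6 of 20):
  (v3,v0,v4) [--+] → (0.249178, 0.7669, 0)–(0.756638, 0.7669, 0)  len=0.5075
  (v3,v4,v2) [-+-] → (0.756638, 0.7669, 0)–(0.249178, 0.7669, 0.546081)  len=0.7455
  (v4,v0,v5) [+-+] → (0.249178, 0.7669, 0)–(-0.249178, 0.7669, 0)  len=0.4984
  (v4,v5,v2) [++-] → (-0.249178, 0.7669, 0.546081)–(0.249178, 0.7669, 0.546081)  len=0.4984
  (v5,v0,v6) [+--] → (-0.249178, 0.7669, 0)–(-0.756638, 0.7669, 0)  len=0.5075
  (v5,v6,v2) [+--] → (-0.756638, 0.7669, 0)–(-0.249178, 0.7669, 0.546081)  len=0.7455

Chained into 1 loop(s):
  loop 1: 6 segments, perimeter = 3.5026
Total perimeter = 3.503

loops=1 perimeter=3.503


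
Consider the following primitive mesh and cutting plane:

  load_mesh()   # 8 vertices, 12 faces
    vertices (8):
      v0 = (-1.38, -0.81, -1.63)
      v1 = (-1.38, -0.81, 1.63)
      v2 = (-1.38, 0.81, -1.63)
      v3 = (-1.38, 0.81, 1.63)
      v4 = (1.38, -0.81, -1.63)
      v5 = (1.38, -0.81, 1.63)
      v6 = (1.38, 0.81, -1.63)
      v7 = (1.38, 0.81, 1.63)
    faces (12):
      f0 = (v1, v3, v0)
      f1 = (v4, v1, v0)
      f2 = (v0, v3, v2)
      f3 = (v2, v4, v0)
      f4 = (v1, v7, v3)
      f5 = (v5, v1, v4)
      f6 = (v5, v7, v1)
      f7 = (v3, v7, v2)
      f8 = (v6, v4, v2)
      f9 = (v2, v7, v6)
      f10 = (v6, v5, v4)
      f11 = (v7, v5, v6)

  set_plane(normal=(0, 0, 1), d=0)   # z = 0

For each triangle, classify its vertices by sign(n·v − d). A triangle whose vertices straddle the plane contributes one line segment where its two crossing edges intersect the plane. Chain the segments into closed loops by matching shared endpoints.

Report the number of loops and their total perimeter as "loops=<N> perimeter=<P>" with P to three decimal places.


Straddling triangles (8 of 12):
  (v1,v3,v0) [++-] → (-1.38, 0, 0)–(-1.38, -0.81, 0)  len=0.8100
  (v4,v1,v0) [-+-] → (0, -0.81, 0)–(-1.38, -0.81, 0)  len=1.3800
  (v0,v3,v2) [-+-] → (-1.38, 0, 0)–(-1.38, 0.81, 0)  len=0.8100
  (v5,v1,v4) [++-] → (0, -0.81, 0)–(1.38, -0.81, 0)  len=1.3800
  (v3,v7,v2) [++-] → (0, 0.81, 0)–(-1.38, 0.81, 0)  len=1.3800
  (v2,v7,v6) [-+-] → (0, 0.81, 0)–(1.38, 0.81, 0)  len=1.3800
  (v6,v5,v4) [-+-] → (1.38, 0, 0)–(1.38, -0.81, 0)  len=0.8100
  (v7,v5,v6) [++-] → (1.38, 0, 0)–(1.38, 0.81, 0)  len=0.8100

Chained into 1 loop(s):
  loop 1: 8 segments, perimeter = 8.7600
Total perimeter = 8.760

loops=1 perimeter=8.760


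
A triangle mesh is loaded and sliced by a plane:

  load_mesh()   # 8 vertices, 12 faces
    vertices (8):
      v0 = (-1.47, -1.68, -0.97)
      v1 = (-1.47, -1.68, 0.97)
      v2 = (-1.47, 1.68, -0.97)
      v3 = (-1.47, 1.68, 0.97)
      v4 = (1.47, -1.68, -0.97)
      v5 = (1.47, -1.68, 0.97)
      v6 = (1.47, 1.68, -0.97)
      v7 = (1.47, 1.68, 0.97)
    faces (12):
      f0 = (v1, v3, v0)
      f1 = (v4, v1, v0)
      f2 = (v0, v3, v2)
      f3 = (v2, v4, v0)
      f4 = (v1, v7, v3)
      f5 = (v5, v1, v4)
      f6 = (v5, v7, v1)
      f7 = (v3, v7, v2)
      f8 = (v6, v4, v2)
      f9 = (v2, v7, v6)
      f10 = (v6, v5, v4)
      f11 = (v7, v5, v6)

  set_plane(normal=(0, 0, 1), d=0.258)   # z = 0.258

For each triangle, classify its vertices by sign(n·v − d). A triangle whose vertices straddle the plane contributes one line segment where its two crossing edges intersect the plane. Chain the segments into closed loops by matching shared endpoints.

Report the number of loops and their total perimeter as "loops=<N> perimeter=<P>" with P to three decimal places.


Straddling triangles (8 of 12):
  (v1,v3,v0) [++-] → (-1.47, 0.446845, 0.258)–(-1.47, -1.68, 0.258)  len=2.1268
  (v4,v1,v0) [-+-] → (-0.39099, -1.68, 0.258)–(-1.47, -1.68, 0.258)  len=1.0790
  (v0,v3,v2) [-+-] → (-1.47, 0.446845, 0.258)–(-1.47, 1.68, 0.258)  len=1.2332
  (v5,v1,v4) [++-] → (-0.39099, -1.68, 0.258)–(1.47, -1.68, 0.258)  len=1.8610
  (v3,v7,v2) [++-] → (0.39099, 1.68, 0.258)–(-1.47, 1.68, 0.258)  len=1.8610
  (v2,v7,v6) [-+-] → (0.39099, 1.68, 0.258)–(1.47, 1.68, 0.258)  len=1.0790
  (v6,v5,v4) [-+-] → (1.47, -0.446845, 0.258)–(1.47, -1.68, 0.258)  len=1.2332
  (v7,v5,v6) [++-] → (1.47, -0.446845, 0.258)–(1.47, 1.68, 0.258)  len=2.1268

Chained into 1 loop(s):
  loop 1: 8 segments, perimeter = 12.6000
Total perimeter = 12.600

loops=1 perimeter=12.600


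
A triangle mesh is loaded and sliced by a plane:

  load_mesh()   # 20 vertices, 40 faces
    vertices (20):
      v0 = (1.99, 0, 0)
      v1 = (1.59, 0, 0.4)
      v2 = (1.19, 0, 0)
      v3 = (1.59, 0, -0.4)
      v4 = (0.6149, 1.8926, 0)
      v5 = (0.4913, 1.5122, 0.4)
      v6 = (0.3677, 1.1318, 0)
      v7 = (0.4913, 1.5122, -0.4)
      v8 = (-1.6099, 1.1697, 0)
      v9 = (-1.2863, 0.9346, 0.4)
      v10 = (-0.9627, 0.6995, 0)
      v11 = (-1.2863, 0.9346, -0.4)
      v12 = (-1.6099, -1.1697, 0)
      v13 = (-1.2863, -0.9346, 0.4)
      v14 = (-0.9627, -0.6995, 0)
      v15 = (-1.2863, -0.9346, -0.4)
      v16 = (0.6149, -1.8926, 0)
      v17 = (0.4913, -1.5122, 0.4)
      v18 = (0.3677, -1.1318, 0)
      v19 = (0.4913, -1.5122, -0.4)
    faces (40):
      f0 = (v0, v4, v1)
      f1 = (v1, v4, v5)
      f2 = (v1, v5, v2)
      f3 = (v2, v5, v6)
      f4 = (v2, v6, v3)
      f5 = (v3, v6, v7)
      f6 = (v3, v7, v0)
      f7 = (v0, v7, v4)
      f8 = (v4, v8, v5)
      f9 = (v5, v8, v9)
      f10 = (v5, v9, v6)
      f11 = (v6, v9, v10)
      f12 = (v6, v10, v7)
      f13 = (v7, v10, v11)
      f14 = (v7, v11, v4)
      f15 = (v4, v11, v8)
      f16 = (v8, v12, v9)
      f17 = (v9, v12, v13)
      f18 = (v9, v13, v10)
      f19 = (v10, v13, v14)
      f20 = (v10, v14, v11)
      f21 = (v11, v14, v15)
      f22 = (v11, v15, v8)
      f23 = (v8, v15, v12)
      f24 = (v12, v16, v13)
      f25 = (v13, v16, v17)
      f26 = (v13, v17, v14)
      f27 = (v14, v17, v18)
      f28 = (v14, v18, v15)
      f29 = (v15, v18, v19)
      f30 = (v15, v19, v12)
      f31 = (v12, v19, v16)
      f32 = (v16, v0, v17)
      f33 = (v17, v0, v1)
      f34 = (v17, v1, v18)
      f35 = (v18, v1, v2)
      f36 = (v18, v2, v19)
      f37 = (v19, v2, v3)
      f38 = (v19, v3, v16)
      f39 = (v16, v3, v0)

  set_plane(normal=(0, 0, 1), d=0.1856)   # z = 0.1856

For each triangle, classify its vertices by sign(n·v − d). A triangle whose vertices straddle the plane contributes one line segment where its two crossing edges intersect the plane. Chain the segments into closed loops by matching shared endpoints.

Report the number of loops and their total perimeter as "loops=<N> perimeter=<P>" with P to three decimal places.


Straddling triangles (20 of 40):
  (v0,v4,v1) [--+] → (1.06735, 1.01443, 0.1856)–(1.8044, 0, 0.1856)  len=1.2539
  (v1,v4,v5) [+-+] → (1.06735, 1.01443, 0.1856)–(0.55755, 1.71609, 0.1856)  len=0.8673
  (v1,v5,v2) [++-] → (0.865803, 0.701661, 0.1856)–(1.3756, 0, 0.1856)  len=0.8673
  (v2,v5,v6) [-+-] → (0.865803, 0.701661, 0.1856)–(0.42505, 1.30831, 0.1856)  len=0.7499
  (v4,v8,v5) [--+] → (-0.634943, 1.32862, 0.1856)–(0.55755, 1.71609, 0.1856)  len=1.2539
  (v5,v8,v9) [+-+] → (-0.634943, 1.32862, 0.1856)–(-1.45975, 1.06061, 0.1856)  len=0.8673
  (v5,v9,v6) [++-] → (-0.399756, 1.0403, 0.1856)–(0.42505, 1.30831, 0.1856)  len=0.8673
  (v6,v9,v10) [-+-] → (-0.399756, 1.0403, 0.1856)–(-1.11285, 0.808586, 0.1856)  len=0.7498
  (v8,v12,v9) [--+] → (-1.45975, -0.193305, 0.1856)–(-1.45975, 1.06061, 0.1856)  len=1.2539
  (v9,v12,v13) [+-+] → (-1.45975, -0.193305, 0.1856)–(-1.45975, -1.06061, 0.1856)  len=0.8673
  (v9,v13,v10) [++-] → (-1.11285, -0.0587224, 0.1856)–(-1.11285, 0.808586, 0.1856)  len=0.8673
  (v10,v13,v14) [-+-] → (-1.11285, -0.0587224, 0.1856)–(-1.11285, -0.808586, 0.1856)  len=0.7499
  (v12,v16,v13) [--+] → (-0.267257, -1.44809, 0.1856)–(-1.45975, -1.06061, 0.1856)  len=1.2539
  (v13,v16,v17) [+-+] → (-0.267257, -1.44809, 0.1856)–(0.55755, -1.71609, 0.1856)  len=0.8673
  (v13,v17,v14) [++-] → (-0.288044, -1.07659, 0.1856)–(-1.11285, -0.808586, 0.1856)  len=0.8673
  (v14,v17,v18) [-+-] → (-0.288044, -1.07659, 0.1856)–(0.42505, -1.30831, 0.1856)  len=0.7498
  (v16,v0,v17) [--+] → (1.2946, -0.701661, 0.1856)–(0.55755, -1.71609, 0.1856)  len=1.2539
  (v17,v0,v1) [+-+] → (1.2946, -0.701661, 0.1856)–(1.8044, 0, 0.1856)  len=0.8673
  (v17,v1,v18) [++-] → (0.934847, -0.606645, 0.1856)–(0.42505, -1.30831, 0.1856)  len=0.8673
  (v18,v1,v2) [-+-] → (0.934847, -0.606645, 0.1856)–(1.3756, 0, 0.1856)  len=0.7499

Chained into 2 loop(s):
  loop 1: 10 segments, perimeter = 10.6059
  loop 2: 10 segments, perimeter = 8.0856
Total perimeter = 18.692

loops=2 perimeter=18.692


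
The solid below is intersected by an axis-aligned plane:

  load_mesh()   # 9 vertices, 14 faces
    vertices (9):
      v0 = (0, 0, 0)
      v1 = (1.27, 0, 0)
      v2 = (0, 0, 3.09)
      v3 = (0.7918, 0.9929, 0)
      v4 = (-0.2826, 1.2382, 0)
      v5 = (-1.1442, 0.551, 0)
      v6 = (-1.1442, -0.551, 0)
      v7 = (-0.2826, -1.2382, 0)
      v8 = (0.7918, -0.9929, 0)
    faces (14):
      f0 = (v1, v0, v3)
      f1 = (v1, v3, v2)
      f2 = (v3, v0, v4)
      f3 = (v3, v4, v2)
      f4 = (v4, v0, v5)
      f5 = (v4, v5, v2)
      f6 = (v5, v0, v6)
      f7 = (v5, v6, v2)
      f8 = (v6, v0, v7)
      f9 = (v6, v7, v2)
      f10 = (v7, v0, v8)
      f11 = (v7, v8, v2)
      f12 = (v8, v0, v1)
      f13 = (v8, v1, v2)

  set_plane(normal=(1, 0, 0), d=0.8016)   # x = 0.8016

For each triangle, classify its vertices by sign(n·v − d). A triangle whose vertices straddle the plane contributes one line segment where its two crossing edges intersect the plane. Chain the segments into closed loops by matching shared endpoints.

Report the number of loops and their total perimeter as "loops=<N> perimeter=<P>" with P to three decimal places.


Straddling triangles (4 of 14):
  (v1,v0,v3) [+--] → (0.8016, 0, 0)–(0.8016, 0.972552, 0)  len=0.9726
  (v1,v3,v2) [+--] → (0.8016, 0.972552, 0)–(0.8016, 0, 1.13965)  len=1.4982
  (v8,v0,v1) [--+] → (0.8016, 0, 0)–(0.8016, -0.972552, 0)  len=0.9726
  (v8,v1,v2) [-+-] → (0.8016, -0.972552, 0)–(0.8016, 0, 1.13965)  len=1.4982

Chained into 1 loop(s):
  loop 1: 4 segments, perimeter = 4.9415
Total perimeter = 4.942

loops=1 perimeter=4.942


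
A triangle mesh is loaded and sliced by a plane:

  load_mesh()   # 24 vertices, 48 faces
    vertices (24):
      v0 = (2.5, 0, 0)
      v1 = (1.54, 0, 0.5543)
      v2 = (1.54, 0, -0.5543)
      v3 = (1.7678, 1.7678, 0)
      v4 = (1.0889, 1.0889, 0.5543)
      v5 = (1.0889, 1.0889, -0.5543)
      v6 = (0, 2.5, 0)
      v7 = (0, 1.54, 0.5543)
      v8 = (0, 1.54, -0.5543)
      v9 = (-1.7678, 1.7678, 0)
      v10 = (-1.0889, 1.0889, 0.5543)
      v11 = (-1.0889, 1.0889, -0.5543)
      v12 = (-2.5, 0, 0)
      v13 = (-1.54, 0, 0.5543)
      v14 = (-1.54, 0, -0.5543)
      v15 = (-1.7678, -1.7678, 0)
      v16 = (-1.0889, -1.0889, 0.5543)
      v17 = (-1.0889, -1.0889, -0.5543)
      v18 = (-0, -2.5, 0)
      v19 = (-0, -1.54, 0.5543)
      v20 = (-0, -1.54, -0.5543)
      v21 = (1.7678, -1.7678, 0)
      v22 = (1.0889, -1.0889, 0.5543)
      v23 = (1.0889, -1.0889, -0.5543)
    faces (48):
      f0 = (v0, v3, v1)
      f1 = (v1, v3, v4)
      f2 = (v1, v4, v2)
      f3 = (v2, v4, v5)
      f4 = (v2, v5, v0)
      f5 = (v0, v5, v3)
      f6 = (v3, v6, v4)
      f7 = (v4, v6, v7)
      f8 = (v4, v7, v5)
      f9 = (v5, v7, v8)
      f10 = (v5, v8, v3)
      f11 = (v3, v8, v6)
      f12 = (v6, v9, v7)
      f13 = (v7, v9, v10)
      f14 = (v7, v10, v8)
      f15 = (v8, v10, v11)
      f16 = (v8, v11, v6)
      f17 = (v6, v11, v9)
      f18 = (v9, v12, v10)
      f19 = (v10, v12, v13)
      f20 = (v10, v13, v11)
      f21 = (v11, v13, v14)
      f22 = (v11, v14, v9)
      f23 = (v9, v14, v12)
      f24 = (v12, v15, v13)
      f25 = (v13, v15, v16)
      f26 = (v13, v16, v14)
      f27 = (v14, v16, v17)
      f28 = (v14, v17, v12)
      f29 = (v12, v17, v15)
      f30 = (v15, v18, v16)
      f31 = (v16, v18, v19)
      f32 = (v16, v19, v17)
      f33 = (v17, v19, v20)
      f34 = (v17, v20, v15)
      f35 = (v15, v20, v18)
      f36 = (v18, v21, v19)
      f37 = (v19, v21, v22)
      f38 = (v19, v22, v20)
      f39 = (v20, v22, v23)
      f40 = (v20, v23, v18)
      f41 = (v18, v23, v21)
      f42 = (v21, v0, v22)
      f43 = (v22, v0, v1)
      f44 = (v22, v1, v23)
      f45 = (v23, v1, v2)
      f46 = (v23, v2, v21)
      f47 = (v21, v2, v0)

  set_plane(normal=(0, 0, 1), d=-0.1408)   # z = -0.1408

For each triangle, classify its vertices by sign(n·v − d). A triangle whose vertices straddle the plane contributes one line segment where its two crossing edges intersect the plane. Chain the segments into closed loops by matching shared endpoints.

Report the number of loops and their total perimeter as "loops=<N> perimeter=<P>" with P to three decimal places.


loops=2 perimeter=23.243

Straddling triangles (32 of 48):
  (v1,v4,v2) [++-] → (1.37174, 0.406152, -0.1408)–(1.54, 0, -0.1408)  len=0.4396
  (v2,v4,v5) [-+-] → (1.37174, 0.406152, -0.1408)–(1.0889, 1.0889, -0.1408)  len=0.7390
  (v2,v5,v0) [--+] → (2.14156, 0.276596, -0.1408)–(2.25615, 0, -0.1408)  len=0.2994
  (v0,v5,v3) [+-+] → (2.14156, 0.276596, -0.1408)–(1.59535, 1.59535, -0.1408)  len=1.4274
  (v4,v7,v5) [++-] → (0.682748, 1.25716, -0.1408)–(1.0889, 1.0889, -0.1408)  len=0.4396
  (v5,v7,v8) [-+-] → (0.682748, 1.25716, -0.1408)–(0, 1.54, -0.1408)  len=0.7390
  (v5,v8,v3) [--+] → (1.31875, 1.70994, -0.1408)–(1.59535, 1.59535, -0.1408)  len=0.2994
  (v3,v8,v6) [+-+] → (1.31875, 1.70994, -0.1408)–(0, 2.25615, -0.1408)  len=1.4274
  (v7,v10,v8) [++-] → (-0.406152, 1.37174, -0.1408)–(0, 1.54, -0.1408)  len=0.4396
  (v8,v10,v11) [-+-] → (-0.406152, 1.37174, -0.1408)–(-1.0889, 1.0889, -0.1408)  len=0.7390
  (v8,v11,v6) [--+] → (-0.276596, 2.14156, -0.1408)–(0, 2.25615, -0.1408)  len=0.2994
  (v6,v11,v9) [+-+] → (-0.276596, 2.14156, -0.1408)–(-1.59535, 1.59535, -0.1408)  len=1.4274
  (v10,v13,v11) [++-] → (-1.25716, 0.682748, -0.1408)–(-1.0889, 1.0889, -0.1408)  len=0.4396
  (v11,v13,v14) [-+-] → (-1.25716, 0.682748, -0.1408)–(-1.54, 0, -0.1408)  len=0.7390
  (v11,v14,v9) [--+] → (-1.70994, 1.31875, -0.1408)–(-1.59535, 1.59535, -0.1408)  len=0.2994
  (v9,v14,v12) [+-+] → (-1.70994, 1.31875, -0.1408)–(-2.25615, 0, -0.1408)  len=1.4274
  (v13,v16,v14) [++-] → (-1.37174, -0.406152, -0.1408)–(-1.54, 0, -0.1408)  len=0.4396
  (v14,v16,v17) [-+-] → (-1.37174, -0.406152, -0.1408)–(-1.0889, -1.0889, -0.1408)  len=0.7390
  (v14,v17,v12) [--+] → (-2.14156, -0.276596, -0.1408)–(-2.25615, 0, -0.1408)  len=0.2994
  (v12,v17,v15) [+-+] → (-2.14156, -0.276596, -0.1408)–(-1.59535, -1.59535, -0.1408)  len=1.4274
  (v16,v19,v17) [++-] → (-0.682748, -1.25716, -0.1408)–(-1.0889, -1.0889, -0.1408)  len=0.4396
  (v17,v19,v20) [-+-] → (-0.682748, -1.25716, -0.1408)–(0, -1.54, -0.1408)  len=0.7390
  (v17,v20,v15) [--+] → (-1.31875, -1.70994, -0.1408)–(-1.59535, -1.59535, -0.1408)  len=0.2994
  (v15,v20,v18) [+-+] → (-1.31875, -1.70994, -0.1408)–(0, -2.25615, -0.1408)  len=1.4274
  (v19,v22,v20) [++-] → (0.406152, -1.37174, -0.1408)–(0, -1.54, -0.1408)  len=0.4396
  (v20,v22,v23) [-+-] → (0.406152, -1.37174, -0.1408)–(1.0889, -1.0889, -0.1408)  len=0.7390
  (v20,v23,v18) [--+] → (0.276596, -2.14156, -0.1408)–(0, -2.25615, -0.1408)  len=0.2994
  (v18,v23,v21) [+-+] → (0.276596, -2.14156, -0.1408)–(1.59535, -1.59535, -0.1408)  len=1.4274
  (v22,v1,v23) [++-] → (1.25716, -0.682748, -0.1408)–(1.0889, -1.0889, -0.1408)  len=0.4396
  (v23,v1,v2) [-+-] → (1.25716, -0.682748, -0.1408)–(1.54, 0, -0.1408)  len=0.7390
  (v23,v2,v21) [--+] → (1.70994, -1.31875, -0.1408)–(1.59535, -1.59535, -0.1408)  len=0.2994
  (v21,v2,v0) [+-+] → (1.70994, -1.31875, -0.1408)–(2.25615, 0, -0.1408)  len=1.4274

Chained into 2 loop(s):
  loop 1: 16 segments, perimeter = 9.4291
  loop 2: 16 segments, perimeter = 13.8143
Total perimeter = 23.243
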